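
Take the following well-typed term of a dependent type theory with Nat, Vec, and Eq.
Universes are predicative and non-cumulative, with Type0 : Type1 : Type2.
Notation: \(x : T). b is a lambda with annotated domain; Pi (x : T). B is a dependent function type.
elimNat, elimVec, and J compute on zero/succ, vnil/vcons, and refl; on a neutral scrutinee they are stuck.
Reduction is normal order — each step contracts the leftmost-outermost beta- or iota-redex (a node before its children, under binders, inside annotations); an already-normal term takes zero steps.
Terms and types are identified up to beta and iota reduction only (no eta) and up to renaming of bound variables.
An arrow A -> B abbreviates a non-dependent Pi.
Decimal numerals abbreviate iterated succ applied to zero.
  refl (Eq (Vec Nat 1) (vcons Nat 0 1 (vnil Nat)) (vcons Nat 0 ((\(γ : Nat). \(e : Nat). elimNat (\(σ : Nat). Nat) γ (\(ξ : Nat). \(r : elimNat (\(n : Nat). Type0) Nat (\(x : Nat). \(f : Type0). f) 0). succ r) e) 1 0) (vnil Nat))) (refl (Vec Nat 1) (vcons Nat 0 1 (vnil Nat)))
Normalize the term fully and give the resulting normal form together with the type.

resulting normal form:
  refl (Eq (Vec Nat 1) (vcons Nat 0 1 (vnil Nat)) (vcons Nat 0 1 (vnil Nat))) (refl (Vec Nat 1) (vcons Nat 0 1 (vnil Nat)))
inferred type:
  Eq (Eq (Vec Nat 1) (vcons Nat 0 1 (vnil Nat)) (vcons Nat 0 1 (vnil Nat))) (refl (Vec Nat 1) (vcons Nat 0 1 (vnil Nat))) (refl (Vec Nat 1) (vcons Nat 0 1 (vnil Nat)))
observation: the leftmost-outermost redex is a beta-redex, and normalization takes 3 steps.


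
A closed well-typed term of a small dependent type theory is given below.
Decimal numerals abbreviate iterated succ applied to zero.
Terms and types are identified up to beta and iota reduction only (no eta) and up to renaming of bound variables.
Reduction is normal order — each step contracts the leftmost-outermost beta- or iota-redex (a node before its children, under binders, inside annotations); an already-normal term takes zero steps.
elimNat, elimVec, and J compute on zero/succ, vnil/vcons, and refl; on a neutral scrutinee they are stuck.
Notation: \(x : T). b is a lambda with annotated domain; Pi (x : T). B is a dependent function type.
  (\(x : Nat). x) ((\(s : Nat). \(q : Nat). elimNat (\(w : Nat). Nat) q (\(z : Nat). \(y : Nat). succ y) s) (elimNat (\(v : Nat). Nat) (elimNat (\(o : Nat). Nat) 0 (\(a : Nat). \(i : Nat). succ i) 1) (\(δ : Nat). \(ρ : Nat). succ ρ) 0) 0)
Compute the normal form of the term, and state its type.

resulting normal form:
  1
type:
  Nat
observation: contracting a beta-redex first, the term normalizes in 12 steps.


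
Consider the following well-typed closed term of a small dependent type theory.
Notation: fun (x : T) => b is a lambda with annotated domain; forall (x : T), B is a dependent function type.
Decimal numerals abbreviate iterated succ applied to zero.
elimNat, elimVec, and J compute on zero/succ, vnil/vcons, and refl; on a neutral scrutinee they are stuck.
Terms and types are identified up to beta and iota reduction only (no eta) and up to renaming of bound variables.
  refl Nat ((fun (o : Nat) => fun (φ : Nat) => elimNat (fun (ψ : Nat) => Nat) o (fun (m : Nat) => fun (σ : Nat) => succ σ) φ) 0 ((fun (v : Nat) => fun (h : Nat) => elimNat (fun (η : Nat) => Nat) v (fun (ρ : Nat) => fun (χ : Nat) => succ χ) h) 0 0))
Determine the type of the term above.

inferred type:
  Eq Nat 0 0


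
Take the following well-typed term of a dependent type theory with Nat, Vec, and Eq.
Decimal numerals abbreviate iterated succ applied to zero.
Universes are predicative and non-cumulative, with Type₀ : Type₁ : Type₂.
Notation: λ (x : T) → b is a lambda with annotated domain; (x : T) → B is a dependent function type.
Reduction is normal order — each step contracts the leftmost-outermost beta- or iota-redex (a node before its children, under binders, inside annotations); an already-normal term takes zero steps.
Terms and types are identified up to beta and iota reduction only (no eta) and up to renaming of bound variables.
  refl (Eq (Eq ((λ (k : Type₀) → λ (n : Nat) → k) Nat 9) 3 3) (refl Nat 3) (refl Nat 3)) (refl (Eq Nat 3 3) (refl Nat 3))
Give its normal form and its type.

reduced normal form:
  refl (Eq (Eq Nat 3 3) (refl Nat 3) (refl Nat 3)) (refl (Eq Nat 3 3) (refl Nat 3))
type:
  Eq (Eq (Eq Nat 3 3) (refl Nat 3) (refl Nat 3)) (refl (Eq Nat 3 3) (refl Nat 3)) (refl (Eq Nat 3 3) (refl Nat 3))


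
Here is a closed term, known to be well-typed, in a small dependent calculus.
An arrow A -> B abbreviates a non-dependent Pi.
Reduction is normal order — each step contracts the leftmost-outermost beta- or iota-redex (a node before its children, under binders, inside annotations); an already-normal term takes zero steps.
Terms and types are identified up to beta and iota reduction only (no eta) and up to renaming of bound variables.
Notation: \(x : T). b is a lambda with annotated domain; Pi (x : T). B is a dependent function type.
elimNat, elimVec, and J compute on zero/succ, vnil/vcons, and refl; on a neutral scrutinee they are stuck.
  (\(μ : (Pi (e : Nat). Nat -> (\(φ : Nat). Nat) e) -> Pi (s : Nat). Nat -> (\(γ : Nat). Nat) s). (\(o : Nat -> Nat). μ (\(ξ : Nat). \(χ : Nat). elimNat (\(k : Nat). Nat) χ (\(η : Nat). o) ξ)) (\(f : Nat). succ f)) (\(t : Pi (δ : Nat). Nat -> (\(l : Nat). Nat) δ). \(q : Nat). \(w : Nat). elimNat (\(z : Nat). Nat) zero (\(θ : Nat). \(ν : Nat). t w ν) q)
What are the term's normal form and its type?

normal form:
  \(μ : Nat). \(e : Nat). elimNat (\(φ : Nat). Nat) zero (\(s : Nat). \(γ : Nat). elimNat (\(o : Nat). Nat) γ (\(ξ : Nat). \(χ : Nat). succ χ) e) μ
inferred type:
  Nat -> Nat -> Nat
observation: 5 normal-order steps normalize the term, beginning with a beta-redex.


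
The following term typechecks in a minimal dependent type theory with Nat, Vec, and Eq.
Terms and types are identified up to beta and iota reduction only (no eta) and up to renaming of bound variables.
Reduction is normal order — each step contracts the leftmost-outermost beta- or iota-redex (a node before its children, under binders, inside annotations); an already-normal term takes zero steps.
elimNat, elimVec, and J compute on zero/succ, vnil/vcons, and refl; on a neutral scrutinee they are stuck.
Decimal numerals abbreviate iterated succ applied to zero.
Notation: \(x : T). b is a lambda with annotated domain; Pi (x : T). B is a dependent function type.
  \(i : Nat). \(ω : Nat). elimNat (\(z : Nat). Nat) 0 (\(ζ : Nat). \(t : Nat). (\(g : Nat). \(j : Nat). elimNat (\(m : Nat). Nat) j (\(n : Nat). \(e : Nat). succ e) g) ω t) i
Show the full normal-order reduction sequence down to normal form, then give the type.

normal-order reduction:
  \(i : Nat). \(ω : Nat). elimNat (\(z : Nat). Nat) 0 (\(ζ : Nat). \(t : Nat). (\(g : Nat). \(j : Nat). elimNat (\(m : Nat). Nat) j (\(n : Nat). \(e : Nat). succ e) g) ω t) i
  ~> \(i : Nat). \(ω : Nat). elimNat (\(z : Nat). Nat) 0 (\(ζ : Nat). \(t : Nat). (\(g : Nat). elimNat (\(j : Nat). Nat) g (\(m : Nat). \(n : Nat). succ n) ω) t) i
  ~> \(i : Nat). \(ω : Nat). elimNat (\(z : Nat). Nat) 0 (\(ζ : Nat). \(t : Nat). elimNat (\(g : Nat). Nat) t (\(j : Nat). \(m : Nat). succ m) ω) i
the term's type:
  Pi (i : Nat). Pi (ω : Nat). Nat


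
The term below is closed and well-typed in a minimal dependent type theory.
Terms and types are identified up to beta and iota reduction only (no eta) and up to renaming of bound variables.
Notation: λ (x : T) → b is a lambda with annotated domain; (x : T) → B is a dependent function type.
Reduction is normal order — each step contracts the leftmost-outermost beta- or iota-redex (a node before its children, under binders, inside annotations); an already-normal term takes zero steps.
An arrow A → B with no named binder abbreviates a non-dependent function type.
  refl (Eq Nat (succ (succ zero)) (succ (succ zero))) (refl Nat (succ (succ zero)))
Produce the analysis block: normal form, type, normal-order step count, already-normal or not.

reduced normal form:
  refl (Eq Nat (succ (succ zero)) (succ (succ zero))) (refl Nat (succ (succ zero)))
the term's type:
  Eq (Eq Nat (succ (succ zero)) (succ (succ zero))) (refl Nat (succ (succ zero))) (refl Nat (succ (succ zero)))
reduction steps (normal order): 0
term was already normal: yes


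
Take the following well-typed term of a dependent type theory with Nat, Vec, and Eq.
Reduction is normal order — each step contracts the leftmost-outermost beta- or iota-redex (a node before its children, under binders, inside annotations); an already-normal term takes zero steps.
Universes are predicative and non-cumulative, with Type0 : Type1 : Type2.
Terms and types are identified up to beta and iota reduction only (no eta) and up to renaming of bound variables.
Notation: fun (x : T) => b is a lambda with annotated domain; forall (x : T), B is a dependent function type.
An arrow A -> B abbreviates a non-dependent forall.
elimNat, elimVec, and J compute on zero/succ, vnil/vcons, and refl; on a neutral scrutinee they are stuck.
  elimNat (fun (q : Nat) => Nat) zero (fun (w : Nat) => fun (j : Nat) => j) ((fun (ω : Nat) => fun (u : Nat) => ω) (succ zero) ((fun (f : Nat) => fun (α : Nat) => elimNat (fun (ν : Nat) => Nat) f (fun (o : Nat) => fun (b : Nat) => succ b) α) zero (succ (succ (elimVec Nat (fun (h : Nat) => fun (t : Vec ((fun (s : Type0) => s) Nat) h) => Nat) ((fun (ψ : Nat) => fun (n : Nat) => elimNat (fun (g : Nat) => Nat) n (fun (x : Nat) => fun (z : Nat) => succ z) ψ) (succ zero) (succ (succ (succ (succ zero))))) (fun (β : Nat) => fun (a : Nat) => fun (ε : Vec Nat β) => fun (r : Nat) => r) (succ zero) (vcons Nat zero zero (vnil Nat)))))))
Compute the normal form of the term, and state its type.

normal form:
  zero
type:
  Nat
observation: 6 normal-order steps normalize the term, beginning with a beta-redex.


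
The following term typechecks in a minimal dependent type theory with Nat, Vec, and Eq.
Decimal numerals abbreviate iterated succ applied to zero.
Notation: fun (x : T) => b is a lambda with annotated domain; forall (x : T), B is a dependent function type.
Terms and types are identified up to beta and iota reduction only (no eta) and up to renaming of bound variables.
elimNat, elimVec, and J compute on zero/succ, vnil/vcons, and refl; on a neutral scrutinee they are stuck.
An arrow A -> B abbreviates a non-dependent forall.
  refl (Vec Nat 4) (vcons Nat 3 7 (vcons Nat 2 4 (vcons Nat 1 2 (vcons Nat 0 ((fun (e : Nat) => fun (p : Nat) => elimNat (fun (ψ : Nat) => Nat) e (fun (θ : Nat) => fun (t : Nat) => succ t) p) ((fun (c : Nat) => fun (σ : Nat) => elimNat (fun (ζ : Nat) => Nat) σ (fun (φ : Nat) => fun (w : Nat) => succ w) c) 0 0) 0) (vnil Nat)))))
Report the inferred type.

inferred type:
  Eq (Vec Nat 4) (vcons Nat 3 7 (vcons Nat 2 4 (vcons Nat 1 2 (vcons Nat 0 0 (vnil Nat))))) (vcons Nat 3 7 (vcons Nat 2 4 (vcons Nat 1 2 (vcons Nat 0 0 (vnil Nat)))))


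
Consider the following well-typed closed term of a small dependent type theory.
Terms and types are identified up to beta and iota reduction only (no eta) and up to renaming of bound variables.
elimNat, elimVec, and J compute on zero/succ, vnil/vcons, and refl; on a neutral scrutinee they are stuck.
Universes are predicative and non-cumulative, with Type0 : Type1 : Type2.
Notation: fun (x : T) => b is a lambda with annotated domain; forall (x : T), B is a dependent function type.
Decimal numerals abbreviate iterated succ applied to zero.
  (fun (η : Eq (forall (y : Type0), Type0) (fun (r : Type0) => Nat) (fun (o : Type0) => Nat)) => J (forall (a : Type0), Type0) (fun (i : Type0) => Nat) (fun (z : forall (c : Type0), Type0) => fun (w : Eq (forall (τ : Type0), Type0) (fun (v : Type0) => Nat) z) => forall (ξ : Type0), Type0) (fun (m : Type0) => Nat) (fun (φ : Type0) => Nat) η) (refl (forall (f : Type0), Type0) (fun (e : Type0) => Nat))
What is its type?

type:
  forall (η : Type0), Type0


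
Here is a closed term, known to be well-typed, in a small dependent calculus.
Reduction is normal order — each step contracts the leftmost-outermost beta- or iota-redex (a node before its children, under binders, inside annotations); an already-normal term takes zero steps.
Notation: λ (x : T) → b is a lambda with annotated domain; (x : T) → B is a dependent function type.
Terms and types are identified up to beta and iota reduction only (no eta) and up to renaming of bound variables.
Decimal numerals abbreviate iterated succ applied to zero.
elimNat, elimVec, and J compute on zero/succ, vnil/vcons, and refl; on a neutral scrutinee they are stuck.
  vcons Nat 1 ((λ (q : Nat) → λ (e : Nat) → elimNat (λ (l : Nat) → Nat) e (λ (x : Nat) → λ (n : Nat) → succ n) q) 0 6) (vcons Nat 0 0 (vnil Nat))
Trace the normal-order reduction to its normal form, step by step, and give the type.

normal-order reduction sequence:
  vcons Nat 1 ((λ (q : Nat) → λ (e : Nat) → elimNat (λ (l : Nat) → Nat) e (λ (x : Nat) → λ (n : Nat) → succ n) q) 0 6) (vcons Nat 0 0 (vnil Nat))
  ~> vcons Nat 1 ((λ (q : Nat) → elimNat (λ (e : Nat) → Nat) q (λ (l : Nat) → λ (x : Nat) → succ x) 0) 6) (vcons Nat 0 0 (vnil Nat))
  ~> vcons Nat 1 (elimNat (λ (q : Nat) → Nat) 6 (λ (e : Nat) → λ (l : Nat) → succ l) 0) (vcons Nat 0 0 (vnil Nat))
  ~> vcons Nat 1 6 (vcons Nat 0 0 (vnil Nat))
type:
  Vec Nat 2


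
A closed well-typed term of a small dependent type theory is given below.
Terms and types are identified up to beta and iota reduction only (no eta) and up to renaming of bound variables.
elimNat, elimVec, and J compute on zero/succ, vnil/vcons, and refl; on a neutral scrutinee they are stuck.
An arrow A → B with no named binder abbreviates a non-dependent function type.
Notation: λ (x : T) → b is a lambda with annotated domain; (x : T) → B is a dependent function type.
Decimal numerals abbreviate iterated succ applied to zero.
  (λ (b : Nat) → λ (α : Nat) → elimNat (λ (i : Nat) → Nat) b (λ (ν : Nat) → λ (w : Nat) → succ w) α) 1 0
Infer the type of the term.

inferred type:
  Nat


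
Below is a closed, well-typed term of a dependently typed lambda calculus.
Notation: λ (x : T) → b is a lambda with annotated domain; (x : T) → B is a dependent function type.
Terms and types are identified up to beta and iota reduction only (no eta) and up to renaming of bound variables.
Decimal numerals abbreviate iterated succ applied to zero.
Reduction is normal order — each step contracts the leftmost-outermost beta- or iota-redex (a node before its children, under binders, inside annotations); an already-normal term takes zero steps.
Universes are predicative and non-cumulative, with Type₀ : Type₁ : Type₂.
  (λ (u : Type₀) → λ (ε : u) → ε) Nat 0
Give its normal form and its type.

normal form:
  0
inferred type:
  Nat
observation: the term reaches its normal form after 2 normal-order steps.


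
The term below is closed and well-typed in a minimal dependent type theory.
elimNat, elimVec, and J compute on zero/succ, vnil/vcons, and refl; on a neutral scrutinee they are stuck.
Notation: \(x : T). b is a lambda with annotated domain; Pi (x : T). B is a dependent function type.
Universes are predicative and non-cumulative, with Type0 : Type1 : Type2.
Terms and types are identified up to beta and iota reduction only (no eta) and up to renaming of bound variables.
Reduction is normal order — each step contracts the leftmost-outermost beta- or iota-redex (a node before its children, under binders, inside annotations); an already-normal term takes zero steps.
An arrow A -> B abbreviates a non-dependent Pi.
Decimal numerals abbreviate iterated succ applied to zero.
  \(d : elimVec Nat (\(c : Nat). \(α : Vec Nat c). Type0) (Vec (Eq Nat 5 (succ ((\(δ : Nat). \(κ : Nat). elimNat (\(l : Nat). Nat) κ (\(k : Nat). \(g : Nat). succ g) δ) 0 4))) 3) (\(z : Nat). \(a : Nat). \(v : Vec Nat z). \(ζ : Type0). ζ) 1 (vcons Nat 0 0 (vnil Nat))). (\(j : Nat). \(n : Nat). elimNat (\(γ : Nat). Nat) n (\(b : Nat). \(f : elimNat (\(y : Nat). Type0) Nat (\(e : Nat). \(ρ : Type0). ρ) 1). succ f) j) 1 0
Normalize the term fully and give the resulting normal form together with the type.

resulting normal form:
  \(d : Vec (Eq Nat 5 5) 3). 1
the term's type:
  Vec (Eq Nat 5 5) 3 -> Nat
observation: the first redex contracted is an elimVec iota-redex; the normal form is reached in 15 normal-order steps.


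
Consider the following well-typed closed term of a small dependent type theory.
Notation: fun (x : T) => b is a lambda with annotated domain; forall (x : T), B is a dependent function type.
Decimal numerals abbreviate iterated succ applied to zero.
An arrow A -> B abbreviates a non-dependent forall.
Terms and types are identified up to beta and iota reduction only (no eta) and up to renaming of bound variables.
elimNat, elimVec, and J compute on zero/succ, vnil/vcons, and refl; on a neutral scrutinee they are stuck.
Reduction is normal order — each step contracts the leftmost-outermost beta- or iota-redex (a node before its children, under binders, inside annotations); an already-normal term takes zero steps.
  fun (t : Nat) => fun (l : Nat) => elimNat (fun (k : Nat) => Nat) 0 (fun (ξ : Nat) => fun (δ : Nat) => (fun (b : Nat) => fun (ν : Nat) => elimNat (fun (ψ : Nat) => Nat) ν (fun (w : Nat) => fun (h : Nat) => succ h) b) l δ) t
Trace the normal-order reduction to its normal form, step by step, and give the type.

normal-order reduction sequence:
  fun (t : Nat) => fun (l : Nat) => elimNat (fun (k : Nat) => Nat) 0 (fun (ξ : Nat) => fun (δ : Nat) => (fun (b : Nat) => fun (ν : Nat) => elimNat (fun (ψ : Nat) => Nat) ν (fun (w : Nat) => fun (h : Nat) => succ h) b) l δ) t
  ~> fun (t : Nat) => fun (l : Nat) => elimNat (fun (k : Nat) => Nat) 0 (fun (ξ : Nat) => fun (δ : Nat) => (fun (b : Nat) => elimNat (fun (ν : Nat) => Nat) b (fun (ψ : Nat) => fun (w : Nat) => succ w) l) δ) t
  ~> fun (t : Nat) => fun (l : Nat) => elimNat (fun (k : Nat) => Nat) 0 (fun (ξ : Nat) => fun (δ : Nat) => elimNat (fun (b : Nat) => Nat) δ (fun (ν : Nat) => fun (ψ : Nat) => succ ψ) l) t
the term's type:
  Nat -> Nat -> Nat


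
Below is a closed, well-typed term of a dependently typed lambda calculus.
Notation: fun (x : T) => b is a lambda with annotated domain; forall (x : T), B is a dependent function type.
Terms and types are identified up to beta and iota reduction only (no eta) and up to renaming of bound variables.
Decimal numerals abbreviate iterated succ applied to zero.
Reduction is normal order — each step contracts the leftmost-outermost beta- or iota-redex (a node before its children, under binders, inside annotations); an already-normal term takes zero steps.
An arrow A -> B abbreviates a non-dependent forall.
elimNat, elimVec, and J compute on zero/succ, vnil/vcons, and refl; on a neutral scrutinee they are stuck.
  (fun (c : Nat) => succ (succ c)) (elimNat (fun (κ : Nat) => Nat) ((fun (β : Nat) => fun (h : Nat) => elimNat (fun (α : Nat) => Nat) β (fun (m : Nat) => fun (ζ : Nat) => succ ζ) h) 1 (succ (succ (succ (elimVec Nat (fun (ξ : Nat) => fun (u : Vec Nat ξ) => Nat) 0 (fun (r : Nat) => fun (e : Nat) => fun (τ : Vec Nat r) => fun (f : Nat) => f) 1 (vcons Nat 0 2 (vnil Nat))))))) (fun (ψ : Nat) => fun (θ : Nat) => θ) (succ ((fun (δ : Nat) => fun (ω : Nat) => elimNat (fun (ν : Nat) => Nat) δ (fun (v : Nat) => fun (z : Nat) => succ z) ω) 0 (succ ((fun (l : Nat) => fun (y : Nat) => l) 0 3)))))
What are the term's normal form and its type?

resulting normal form:
  6
the term's type:
  Nat
observation: the leftmost-outermost redex is a beta-redex, and normalization takes 34 steps.


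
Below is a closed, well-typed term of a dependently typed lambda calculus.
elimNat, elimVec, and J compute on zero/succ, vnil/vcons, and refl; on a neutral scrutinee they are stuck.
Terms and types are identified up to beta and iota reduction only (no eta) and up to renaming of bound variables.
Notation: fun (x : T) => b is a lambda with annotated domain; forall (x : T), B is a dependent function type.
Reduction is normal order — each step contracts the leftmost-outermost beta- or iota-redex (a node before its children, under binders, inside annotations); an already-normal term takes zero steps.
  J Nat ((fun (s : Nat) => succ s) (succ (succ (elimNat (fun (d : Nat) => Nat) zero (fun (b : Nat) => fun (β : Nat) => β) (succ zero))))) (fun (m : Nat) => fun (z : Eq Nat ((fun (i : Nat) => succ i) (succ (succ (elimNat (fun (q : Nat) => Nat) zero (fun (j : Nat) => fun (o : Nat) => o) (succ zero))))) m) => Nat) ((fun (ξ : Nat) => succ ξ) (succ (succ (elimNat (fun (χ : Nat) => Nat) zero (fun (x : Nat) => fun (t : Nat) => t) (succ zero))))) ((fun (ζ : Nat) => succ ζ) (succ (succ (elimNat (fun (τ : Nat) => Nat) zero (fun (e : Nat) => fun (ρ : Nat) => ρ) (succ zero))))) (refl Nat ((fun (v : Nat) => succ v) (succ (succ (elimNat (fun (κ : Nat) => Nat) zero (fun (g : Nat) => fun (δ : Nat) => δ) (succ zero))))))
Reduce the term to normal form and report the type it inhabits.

resulting normal form:
  succ (succ (succ zero))
type:
  Nat


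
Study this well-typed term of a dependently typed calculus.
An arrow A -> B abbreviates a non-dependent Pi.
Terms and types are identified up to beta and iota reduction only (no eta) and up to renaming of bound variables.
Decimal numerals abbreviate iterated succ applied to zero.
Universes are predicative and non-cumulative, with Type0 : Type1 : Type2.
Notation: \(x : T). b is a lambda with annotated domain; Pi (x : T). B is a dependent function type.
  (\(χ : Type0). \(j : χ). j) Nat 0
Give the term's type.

inferred type:
  Nat


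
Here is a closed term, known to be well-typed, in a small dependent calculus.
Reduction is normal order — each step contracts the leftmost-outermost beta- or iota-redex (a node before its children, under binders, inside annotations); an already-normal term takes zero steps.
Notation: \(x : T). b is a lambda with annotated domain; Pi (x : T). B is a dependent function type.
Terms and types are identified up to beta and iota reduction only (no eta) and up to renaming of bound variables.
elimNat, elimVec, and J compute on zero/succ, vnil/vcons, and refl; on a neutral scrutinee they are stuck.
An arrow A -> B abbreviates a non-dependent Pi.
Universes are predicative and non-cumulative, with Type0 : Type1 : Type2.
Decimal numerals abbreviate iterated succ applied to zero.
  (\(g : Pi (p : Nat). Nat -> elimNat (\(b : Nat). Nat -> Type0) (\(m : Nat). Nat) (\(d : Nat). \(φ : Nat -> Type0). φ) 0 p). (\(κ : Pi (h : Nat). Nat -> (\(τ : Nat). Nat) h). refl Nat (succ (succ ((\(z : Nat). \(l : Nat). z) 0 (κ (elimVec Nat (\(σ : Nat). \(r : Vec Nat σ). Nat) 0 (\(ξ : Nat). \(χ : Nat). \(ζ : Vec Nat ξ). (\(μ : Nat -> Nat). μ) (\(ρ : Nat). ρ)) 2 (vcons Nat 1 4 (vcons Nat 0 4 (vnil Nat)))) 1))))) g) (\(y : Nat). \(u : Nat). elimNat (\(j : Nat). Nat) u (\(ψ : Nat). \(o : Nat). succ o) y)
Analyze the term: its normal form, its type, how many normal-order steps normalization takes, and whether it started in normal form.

reduced normal form:
  refl Nat 2
type:
  Eq Nat 2 2
normal-order step count: 4
started in normal form: no
first redex: a beta-redex


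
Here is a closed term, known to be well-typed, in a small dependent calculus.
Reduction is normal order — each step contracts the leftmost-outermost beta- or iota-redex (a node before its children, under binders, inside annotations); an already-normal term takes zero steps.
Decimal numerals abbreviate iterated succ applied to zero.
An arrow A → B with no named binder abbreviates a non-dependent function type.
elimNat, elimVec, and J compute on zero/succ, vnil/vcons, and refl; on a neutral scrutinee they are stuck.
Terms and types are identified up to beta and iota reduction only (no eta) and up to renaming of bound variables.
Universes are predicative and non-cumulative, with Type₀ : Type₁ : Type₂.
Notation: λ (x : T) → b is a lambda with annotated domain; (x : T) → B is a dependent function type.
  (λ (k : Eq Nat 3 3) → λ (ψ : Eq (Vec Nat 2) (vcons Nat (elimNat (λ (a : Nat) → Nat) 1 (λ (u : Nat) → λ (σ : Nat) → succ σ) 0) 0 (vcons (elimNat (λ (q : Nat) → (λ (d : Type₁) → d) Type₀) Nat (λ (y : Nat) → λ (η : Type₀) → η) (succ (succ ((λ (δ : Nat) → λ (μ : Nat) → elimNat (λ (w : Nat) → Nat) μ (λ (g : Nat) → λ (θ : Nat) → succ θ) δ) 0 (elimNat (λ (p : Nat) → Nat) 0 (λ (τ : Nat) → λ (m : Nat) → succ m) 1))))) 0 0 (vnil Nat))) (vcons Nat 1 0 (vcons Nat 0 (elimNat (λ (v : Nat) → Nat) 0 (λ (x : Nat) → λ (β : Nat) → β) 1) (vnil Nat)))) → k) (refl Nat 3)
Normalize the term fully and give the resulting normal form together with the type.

resulting normal form:
  λ (k : Eq (Vec Nat 2) (vcons Nat 1 0 (vcons Nat 0 0 (vnil Nat))) (vcons Nat 1 0 (vcons Nat 0 0 (vnil Nat)))) → refl Nat 3
the term's type:
  Eq (Vec Nat 2) (vcons Nat 1 0 (vcons Nat 0 0 (vnil Nat))) (vcons Nat 1 0 (vcons Nat 0 0 (vnil Nat))) → Eq Nat 3 3
observation: normalization takes exactly 24 steps under the normal-order strategy.


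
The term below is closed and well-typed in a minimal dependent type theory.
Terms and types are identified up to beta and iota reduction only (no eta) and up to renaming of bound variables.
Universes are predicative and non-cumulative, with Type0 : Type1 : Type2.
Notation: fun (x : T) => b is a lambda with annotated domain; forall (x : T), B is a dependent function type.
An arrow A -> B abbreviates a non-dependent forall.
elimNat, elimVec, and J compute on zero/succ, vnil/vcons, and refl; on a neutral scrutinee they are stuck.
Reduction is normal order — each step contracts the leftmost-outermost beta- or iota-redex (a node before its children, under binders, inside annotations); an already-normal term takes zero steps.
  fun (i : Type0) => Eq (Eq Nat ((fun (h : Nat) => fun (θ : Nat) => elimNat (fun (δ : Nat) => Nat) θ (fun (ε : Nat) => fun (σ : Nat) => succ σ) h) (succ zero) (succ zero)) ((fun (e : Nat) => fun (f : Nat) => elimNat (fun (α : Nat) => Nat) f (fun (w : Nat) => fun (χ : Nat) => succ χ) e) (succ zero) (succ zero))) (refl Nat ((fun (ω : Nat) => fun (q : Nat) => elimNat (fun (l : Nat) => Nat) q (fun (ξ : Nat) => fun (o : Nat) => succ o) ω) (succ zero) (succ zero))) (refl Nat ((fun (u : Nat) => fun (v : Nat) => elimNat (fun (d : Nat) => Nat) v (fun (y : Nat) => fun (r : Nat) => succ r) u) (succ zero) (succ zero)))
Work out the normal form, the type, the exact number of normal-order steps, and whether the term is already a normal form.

reduced normal form:
  fun (i : Type0) => Eq (Eq Nat (succ (succ zero)) (succ (succ zero))) (refl Nat (succ (succ zero))) (refl Nat (succ (succ zero)))
the term's type:
  Type0 -> Type0
reduction steps (normal order): 24
started in normal form: no
first redex: a beta-redex


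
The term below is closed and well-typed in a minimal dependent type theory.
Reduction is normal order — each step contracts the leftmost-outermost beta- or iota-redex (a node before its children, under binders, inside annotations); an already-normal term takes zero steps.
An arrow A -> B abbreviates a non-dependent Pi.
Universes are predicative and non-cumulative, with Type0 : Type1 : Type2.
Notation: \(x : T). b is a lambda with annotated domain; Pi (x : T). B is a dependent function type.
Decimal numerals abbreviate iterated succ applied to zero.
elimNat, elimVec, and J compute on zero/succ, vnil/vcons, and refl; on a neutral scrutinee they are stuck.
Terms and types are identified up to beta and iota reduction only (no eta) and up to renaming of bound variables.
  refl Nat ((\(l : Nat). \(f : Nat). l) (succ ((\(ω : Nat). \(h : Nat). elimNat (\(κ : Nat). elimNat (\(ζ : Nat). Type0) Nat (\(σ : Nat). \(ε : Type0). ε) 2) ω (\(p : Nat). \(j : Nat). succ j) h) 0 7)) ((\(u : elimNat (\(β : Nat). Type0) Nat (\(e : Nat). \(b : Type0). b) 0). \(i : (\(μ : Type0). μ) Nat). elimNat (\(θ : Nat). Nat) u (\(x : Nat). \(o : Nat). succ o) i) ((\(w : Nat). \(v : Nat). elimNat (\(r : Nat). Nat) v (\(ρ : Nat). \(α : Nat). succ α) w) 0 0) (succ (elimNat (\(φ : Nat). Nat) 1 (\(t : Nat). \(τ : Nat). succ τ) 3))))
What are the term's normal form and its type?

reduced normal form:
  refl Nat 8
the term's type:
  Eq Nat 8 8


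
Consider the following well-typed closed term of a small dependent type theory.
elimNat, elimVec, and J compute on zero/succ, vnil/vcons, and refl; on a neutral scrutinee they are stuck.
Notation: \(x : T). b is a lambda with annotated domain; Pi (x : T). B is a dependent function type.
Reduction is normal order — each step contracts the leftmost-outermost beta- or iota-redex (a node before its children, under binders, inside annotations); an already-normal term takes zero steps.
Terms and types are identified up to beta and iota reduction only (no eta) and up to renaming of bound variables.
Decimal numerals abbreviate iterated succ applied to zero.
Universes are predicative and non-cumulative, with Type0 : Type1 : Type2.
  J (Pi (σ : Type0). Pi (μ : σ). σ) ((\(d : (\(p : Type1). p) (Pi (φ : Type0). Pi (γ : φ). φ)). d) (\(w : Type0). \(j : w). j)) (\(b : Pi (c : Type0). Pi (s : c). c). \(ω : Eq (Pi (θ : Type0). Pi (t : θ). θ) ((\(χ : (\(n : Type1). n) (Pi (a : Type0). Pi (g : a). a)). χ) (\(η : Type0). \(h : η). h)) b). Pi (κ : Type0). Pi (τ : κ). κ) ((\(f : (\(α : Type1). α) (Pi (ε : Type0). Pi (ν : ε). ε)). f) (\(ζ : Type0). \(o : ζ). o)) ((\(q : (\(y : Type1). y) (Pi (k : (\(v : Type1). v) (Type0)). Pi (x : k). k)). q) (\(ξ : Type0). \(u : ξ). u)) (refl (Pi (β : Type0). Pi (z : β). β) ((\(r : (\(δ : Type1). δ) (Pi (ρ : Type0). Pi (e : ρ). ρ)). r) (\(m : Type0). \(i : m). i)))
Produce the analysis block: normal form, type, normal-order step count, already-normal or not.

reduced normal form:
  \(σ : Type0). \(μ : σ). μ
inferred type:
  Pi (σ : Type0). Pi (μ : σ). σ
steps to reach normal form (normal order): 2
started in normal form: no
first redex: a J iota-redex


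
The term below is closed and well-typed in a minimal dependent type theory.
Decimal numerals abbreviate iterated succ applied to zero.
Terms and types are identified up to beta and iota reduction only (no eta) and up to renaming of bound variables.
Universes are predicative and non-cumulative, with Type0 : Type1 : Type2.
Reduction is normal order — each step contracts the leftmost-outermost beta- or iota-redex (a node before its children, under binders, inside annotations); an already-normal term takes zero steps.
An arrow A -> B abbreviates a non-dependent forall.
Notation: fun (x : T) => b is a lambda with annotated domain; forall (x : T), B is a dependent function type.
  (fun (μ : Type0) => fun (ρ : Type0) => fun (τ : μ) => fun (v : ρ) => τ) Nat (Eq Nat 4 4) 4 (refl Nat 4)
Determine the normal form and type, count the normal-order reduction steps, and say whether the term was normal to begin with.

resulting normal form:
  4
the term's type:
  Nat
reduction steps (normal order): 4
already normal: no
first redex: a beta-redex


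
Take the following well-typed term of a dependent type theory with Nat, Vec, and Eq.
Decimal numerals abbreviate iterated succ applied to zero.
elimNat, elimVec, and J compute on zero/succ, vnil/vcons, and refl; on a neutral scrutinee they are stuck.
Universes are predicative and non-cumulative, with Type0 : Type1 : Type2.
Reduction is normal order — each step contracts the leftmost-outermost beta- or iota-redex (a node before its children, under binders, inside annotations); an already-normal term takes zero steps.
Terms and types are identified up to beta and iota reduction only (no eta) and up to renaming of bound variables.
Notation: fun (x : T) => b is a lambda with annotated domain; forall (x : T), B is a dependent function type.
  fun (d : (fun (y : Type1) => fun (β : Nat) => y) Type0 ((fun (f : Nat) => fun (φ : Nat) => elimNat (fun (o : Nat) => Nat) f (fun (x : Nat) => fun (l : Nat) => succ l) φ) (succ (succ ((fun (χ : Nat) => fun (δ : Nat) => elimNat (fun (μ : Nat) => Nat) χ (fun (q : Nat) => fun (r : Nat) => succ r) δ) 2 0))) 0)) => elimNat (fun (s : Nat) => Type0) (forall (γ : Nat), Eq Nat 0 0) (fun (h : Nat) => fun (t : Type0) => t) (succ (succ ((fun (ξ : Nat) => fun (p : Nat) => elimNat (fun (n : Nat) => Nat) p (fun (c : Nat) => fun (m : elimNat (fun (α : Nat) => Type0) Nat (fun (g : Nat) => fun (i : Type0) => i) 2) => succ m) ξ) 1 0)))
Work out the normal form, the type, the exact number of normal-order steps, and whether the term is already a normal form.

reduced normal form:
  fun (d : Type0) => forall (y : Nat), Eq Nat 0 0
inferred type:
  forall (d : Type0), Type0
reduction steps (normal order): 18
started in normal form: no
first redex: a beta-redex


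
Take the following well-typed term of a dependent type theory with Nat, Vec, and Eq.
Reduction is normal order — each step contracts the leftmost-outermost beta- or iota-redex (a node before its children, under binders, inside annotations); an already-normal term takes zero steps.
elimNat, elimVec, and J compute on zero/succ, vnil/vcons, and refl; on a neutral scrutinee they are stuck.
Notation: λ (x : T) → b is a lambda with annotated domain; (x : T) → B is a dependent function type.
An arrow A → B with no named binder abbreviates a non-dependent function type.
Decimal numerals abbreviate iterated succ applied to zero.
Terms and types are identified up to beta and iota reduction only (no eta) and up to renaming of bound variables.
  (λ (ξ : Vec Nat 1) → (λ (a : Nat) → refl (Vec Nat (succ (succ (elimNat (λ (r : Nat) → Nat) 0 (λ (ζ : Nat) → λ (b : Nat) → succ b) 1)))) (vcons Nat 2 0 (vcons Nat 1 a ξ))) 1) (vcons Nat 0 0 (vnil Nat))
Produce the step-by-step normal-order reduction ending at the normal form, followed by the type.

reduction (normal order):
  (λ (ξ : Vec Nat 1) → (λ (a : Nat) → refl (Vec Nat (succ (succ (elimNat (λ (r : Nat) → Nat) 0 (λ (ζ : Nat) → λ (b : Nat) → succ b) 1)))) (vcons Nat 2 0 (vcons Nat 1 a ξ))) 1) (vcons Nat 0 0 (vnil Nat))
  ~> (λ (ξ : Nat) → refl (Vec Nat (succ (succ (elimNat (λ (a : Nat) → Nat) 0 (λ (r : Nat) → λ (ζ : Nat) → succ ζ) 1)))) (vcons Nat 2 0 (vcons Nat 1 ξ (vcons Nat 0 0 (vnil Nat))))) 1
  ~> refl (Vec Nat (succ (succ (elimNat (λ (ξ : Nat) → Nat) 0 (λ (a : Nat) → λ (r : Nat) → succ r) 1)))) (vcons Nat 2 0 (vcons Nat 1 1 (vcons Nat 0 0 (vnil Nat))))
  ~> refl (Vec Nat (succ (succ ((λ (ξ : Nat) → λ (a : Nat) → succ a) 0 (elimNat (λ (r : Nat) → Nat) 0 (λ (ζ : Nat) → λ (b : Nat) → succ b) 0))))) (vcons Nat 2 0 (vcons Nat 1 1 (vcons Nat 0 0 (vnil Nat))))
  ~> refl (Vec Nat (succ (succ ((λ (ξ : Nat) → succ ξ) (elimNat (λ (a : Nat) → Nat) 0 (λ (r : Nat) → λ (ζ : Nat) → succ ζ) 0))))) (vcons Nat 2 0 (vcons Nat 1 1 (vcons Nat 0 0 (vnil Nat))))
  ~> refl (Vec Nat (succ (succ (succ (elimNat (λ (ξ : Nat) → Nat) 0 (λ (a : Nat) → λ (r : Nat) → succ r) 0))))) (vcons Nat 2 0 (vcons Nat 1 1 (vcons Nat 0 0 (vnil Nat))))
  ~> refl (Vec Nat 3) (vcons Nat 2 0 (vcons Nat 1 1 (vcons Nat 0 0 (vnil Nat))))
inferred type:
  Eq (Vec Nat 3) (vcons Nat 2 0 (vcons Nat 1 1 (vcons Nat 0 0 (vnil Nat)))) (vcons Nat 2 0 (vcons Nat 1 1 (vcons Nat 0 0 (vnil Nat))))


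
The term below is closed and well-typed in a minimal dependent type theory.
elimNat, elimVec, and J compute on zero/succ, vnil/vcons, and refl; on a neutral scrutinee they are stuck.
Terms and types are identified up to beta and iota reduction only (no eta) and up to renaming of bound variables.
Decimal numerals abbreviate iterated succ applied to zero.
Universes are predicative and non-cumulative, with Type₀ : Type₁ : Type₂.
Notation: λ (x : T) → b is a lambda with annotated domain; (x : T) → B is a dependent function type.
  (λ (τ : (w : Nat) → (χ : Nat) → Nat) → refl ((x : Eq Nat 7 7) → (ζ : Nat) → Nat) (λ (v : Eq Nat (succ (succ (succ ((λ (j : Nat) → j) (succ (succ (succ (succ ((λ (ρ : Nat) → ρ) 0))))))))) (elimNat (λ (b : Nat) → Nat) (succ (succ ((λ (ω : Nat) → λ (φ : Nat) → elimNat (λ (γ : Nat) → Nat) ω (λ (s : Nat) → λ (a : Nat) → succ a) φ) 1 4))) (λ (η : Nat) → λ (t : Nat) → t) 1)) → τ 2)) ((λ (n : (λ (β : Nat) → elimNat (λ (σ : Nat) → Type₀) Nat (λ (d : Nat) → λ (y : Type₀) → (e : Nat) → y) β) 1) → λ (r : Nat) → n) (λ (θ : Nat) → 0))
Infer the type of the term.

inferred type:
  Eq ((τ : Eq Nat 7 7) → (w : Nat) → Nat) (λ (χ : Eq Nat 7 7) → λ (x : Nat) → 0) (λ (ζ : Eq Nat 7 7) → λ (v : Nat) → 0)


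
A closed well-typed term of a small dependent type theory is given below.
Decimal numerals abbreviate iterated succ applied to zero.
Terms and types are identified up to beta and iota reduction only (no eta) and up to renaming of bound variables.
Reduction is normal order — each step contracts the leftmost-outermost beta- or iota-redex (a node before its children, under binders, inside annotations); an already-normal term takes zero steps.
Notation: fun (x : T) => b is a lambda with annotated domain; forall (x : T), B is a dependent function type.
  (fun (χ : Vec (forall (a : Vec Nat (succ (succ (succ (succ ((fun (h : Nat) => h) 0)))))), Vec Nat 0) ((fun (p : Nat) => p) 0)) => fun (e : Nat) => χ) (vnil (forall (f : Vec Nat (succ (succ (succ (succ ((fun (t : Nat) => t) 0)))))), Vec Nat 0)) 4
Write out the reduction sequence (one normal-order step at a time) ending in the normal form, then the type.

reduction (normal order):
  (fun (χ : Vec (forall (a : Vec Nat (succ (succ (succ (succ ((fun (h : Nat) => h) 0)))))), Vec Nat 0) ((fun (p : Nat) => p) 0)) => fun (e : Nat) => χ) (vnil (forall (f : Vec Nat (succ (succ (succ (succ ((fun (t : Nat) => t) 0)))))), Vec Nat 0)) 4
  ~> (fun (χ : Nat) => vnil (forall (a : Vec Nat (succ (succ (succ (succ ((fun (h : Nat) => h) 0)))))), Vec Nat 0)) 4
  ~> vnil (forall (χ : Vec Nat (succ (succ (succ (succ ((fun (a : Nat) => a) 0)))))), Vec Nat 0)
  ~> vnil (forall (χ : Vec Nat 4), Vec Nat 0)
the term's type:
  Vec (forall (χ : Vec Nat 4), Vec Nat 0) 0


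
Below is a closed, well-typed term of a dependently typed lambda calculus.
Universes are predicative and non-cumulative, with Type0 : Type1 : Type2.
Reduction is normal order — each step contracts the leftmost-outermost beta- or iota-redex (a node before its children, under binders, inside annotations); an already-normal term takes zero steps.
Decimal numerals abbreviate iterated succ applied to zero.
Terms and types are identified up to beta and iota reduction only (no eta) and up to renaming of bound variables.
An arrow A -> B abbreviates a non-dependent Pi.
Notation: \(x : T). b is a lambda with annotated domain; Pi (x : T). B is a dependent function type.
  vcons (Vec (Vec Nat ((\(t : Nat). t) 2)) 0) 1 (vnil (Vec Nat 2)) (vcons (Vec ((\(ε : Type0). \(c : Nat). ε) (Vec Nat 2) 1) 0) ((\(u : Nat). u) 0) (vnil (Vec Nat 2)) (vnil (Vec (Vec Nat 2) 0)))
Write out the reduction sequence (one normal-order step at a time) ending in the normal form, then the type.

normal-order reduction:
  vcons (Vec (Vec Nat ((\(t : Nat). t) 2)) 0) 1 (vnil (Vec Nat 2)) (vcons (Vec ((\(ε : Type0). \(c : Nat). ε) (Vec Nat 2) 1) 0) ((\(u : Nat). u) 0) (vnil (Vec Nat 2)) (vnil (Vec (Vec Nat 2) 0)))
  ~> vcons (Vec (Vec Nat 2) 0) 1 (vnil (Vec Nat 2)) (vcons (Vec ((\(t : Type0). \(ε : Nat). t) (Vec Nat 2) 1) 0) ((\(c : Nat). c) 0) (vnil (Vec Nat 2)) (vnil (Vec (Vec Nat 2) 0)))
  ~> vcons (Vec (Vec Nat 2) 0) 1 (vnil (Vec Nat 2)) (vcons (Vec ((\(t : Nat). Vec Nat 2) 1) 0) ((\(ε : Nat). ε) 0) (vnil (Vec Nat 2)) (vnil (Vec (Vec Nat 2) 0)))
  ~> vcons (Vec (Vec Nat 2) 0) 1 (vnil (Vec Nat 2)) (vcons (Vec (Vec Nat 2) 0) ((\(t : Nat). t) 0) (vnil (Vec Nat 2)) (vnil (Vec (Vec Nat 2) 0)))
  ~> vcons (Vec (Vec Nat 2) 0) 1 (vnil (Vec Nat 2)) (vcons (Vec (Vec Nat 2) 0) 0 (vnil (Vec Nat 2)) (vnil (Vec (Vec Nat 2) 0)))
type:
  Vec (Vec (Vec Nat 2) 0) 2


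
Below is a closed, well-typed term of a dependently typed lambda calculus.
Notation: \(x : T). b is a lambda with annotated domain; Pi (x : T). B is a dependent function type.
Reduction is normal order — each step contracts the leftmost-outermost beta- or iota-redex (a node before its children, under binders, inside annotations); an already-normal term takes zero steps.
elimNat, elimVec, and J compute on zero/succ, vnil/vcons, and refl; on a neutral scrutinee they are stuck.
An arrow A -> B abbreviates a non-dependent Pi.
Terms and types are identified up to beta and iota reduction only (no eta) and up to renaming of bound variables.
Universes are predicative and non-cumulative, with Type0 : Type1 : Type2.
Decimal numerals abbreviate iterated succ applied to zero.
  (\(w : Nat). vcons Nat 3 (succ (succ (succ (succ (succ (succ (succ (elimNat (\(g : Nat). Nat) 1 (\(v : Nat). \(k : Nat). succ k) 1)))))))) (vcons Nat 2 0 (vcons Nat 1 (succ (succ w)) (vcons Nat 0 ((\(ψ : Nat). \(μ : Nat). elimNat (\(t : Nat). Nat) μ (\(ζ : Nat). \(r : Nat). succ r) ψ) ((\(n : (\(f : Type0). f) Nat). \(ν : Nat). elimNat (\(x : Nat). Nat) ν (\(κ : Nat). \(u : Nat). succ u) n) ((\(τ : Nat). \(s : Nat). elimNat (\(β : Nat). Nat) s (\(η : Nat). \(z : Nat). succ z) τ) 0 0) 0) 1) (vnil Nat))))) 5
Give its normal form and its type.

reduced normal form:
  vcons Nat 3 9 (vcons Nat 2 0 (vcons Nat 1 7 (vcons Nat 0 1 (vnil Nat))))
inferred type:
  Vec Nat 4
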